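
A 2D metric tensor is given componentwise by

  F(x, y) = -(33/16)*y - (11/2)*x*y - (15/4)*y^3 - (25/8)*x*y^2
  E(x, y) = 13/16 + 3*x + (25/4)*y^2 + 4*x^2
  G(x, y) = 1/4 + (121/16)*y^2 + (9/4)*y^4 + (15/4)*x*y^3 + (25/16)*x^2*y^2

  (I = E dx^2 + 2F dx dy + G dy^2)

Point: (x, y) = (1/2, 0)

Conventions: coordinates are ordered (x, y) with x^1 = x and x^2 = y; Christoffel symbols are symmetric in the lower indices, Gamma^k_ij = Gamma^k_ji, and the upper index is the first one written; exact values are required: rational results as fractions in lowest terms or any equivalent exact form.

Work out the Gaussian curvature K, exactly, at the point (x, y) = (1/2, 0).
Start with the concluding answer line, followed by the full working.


Answer: K = -22608/2809

E = 53/16, F = 0, G = 1/4, EG - F^2 = 53/64 at the point
E_x = 7, E_y = 0, F_x = 0, F_y = -77/16, G_x = 0, G_y = 0
E_yy = 25/2, F_xy = -11/2, G_xx = 0
K follows from Brioschi's formula, (det M1 - det M2)/(EG - F^2)^2.
M1 = [[-E_yy/2 + F_xy - G_xx/2, E_x/2, F_x - E_y/2], [F_y - G_x/2, E, F], [G_y/2, F, G]] = [[-47/4, 7/2, 0], [-77/16, 53/16, 0], [0, 0, 1/4]]; det M1 = -1413/256
M2 = [[0, E_y/2, G_x/2], [E_y/2, E, F], [G_x/2, F, G]] = [[0, 0, 0], [0, 53/16, 0], [0, 0, 1/4]]; det M2 = 0
det M1 - det M2 = -1413/256; K = -1413/256 / (53/64)^2 = -22608/2809


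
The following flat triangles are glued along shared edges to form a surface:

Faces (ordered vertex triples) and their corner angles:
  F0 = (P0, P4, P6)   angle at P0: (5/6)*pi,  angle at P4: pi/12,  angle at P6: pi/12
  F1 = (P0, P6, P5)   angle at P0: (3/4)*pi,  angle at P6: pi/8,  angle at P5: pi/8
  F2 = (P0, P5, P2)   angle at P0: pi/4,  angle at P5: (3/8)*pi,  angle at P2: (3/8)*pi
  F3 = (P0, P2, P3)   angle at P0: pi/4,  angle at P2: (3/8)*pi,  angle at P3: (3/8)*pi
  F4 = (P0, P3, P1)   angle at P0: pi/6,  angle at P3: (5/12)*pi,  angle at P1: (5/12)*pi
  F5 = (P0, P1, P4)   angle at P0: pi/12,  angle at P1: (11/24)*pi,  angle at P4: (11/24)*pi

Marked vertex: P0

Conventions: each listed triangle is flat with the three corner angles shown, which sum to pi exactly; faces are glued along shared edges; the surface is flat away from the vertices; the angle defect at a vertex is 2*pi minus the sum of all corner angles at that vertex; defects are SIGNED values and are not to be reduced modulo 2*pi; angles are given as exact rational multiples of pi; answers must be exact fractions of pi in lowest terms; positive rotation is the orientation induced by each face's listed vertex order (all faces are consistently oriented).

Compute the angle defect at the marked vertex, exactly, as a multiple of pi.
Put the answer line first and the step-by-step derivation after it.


Answer: defect(P0) = -pi/3

Sum of corner angles at P0: (7/3)*pi
defect = 2*pi - (7/3)*pi


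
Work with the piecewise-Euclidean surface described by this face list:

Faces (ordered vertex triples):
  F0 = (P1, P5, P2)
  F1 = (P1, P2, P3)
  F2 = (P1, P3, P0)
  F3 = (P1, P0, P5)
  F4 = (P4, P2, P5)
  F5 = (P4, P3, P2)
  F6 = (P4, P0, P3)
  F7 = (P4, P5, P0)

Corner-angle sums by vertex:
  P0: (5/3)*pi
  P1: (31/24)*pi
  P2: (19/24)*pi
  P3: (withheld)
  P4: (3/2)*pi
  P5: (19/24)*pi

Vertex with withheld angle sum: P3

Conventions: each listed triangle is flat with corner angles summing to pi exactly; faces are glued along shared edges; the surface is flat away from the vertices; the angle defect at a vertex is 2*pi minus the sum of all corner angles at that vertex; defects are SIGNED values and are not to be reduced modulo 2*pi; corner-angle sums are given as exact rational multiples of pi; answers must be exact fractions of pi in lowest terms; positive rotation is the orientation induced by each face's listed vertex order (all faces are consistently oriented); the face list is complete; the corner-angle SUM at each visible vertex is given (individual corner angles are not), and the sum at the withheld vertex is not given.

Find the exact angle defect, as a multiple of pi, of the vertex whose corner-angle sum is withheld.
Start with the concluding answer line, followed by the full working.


Answer: defect(P3) = pi/24

V = 6, E = 12, F = 8; chi = V - E + F = 2
Gauss-Bonnet: total defect = 2*pi*chi = 4*pi; visible defects sum to (95/24)*pi


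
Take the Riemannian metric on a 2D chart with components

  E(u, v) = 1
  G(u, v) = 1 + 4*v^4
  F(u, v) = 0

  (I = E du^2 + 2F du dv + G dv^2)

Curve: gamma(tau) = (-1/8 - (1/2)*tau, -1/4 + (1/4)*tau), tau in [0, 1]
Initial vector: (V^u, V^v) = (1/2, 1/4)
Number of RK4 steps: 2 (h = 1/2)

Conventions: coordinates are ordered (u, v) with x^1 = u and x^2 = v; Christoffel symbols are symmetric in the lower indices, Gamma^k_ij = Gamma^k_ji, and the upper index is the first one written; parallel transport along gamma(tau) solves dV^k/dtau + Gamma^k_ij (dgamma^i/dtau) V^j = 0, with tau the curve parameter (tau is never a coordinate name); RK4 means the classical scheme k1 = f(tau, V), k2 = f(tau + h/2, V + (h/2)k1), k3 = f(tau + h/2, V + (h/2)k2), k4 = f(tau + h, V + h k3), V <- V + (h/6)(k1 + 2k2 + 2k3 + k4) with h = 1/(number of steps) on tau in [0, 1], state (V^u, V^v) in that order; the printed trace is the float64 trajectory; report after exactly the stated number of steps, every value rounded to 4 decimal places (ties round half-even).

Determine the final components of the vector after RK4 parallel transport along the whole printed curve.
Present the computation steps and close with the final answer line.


gamma'(tau) = (-1/2, 1/4); f(tau, V)^k = -Gamma^k_ij(gamma(tau)) gamma'^i(tau) V^j; h = 1/2; intermediate values shown to 6 dp
curve data and Christoffel symbols at the stage parameters:
  tau = 0.000000: gamma = (-0.125000, -0.250000), gamma' = (-0.500000, 0.250000); Gamma_uuu = 0.000000, Gamma_uuv = 0.000000, Gamma_uvv = 0.000000, Gamma_vuu = 0.000000, Gamma_vuv = 0.000000, Gamma_vvv = -0.123077
  tau = 0.250000: gamma = (-0.250000, -0.187500), gamma' = (-0.500000, 0.250000); Gamma_uuu = 0.000000, Gamma_uuv = 0.000000, Gamma_uvv = 0.000000, Gamma_vuu = 0.000000, Gamma_vuv = 0.000000, Gamma_vvv = -0.052475
  tau = 0.500000: gamma = (-0.375000, -0.125000), gamma' = (-0.500000, 0.250000); Gamma_uuu = 0.000000, Gamma_uuv = 0.000000, Gamma_uvv = 0.000000, Gamma_vuu = 0.000000, Gamma_vuv = 0.000000, Gamma_vvv = -0.015610
  tau = 0.750000: gamma = (-0.500000, -0.062500), gamma' = (-0.500000, 0.250000); Gamma_uuu = 0.000000, Gamma_uuv = 0.000000, Gamma_uvv = 0.000000, Gamma_vuu = 0.000000, Gamma_vuv = 0.000000, Gamma_vvv = -0.001953
  tau = 1.000000: gamma = (-0.625000, 0.000000), gamma' = (-0.500000, 0.250000); Gamma_uuu = 0.000000, Gamma_uuv = 0.000000, Gamma_uvv = 0.000000, Gamma_vuu = 0.000000, Gamma_vuv = 0.000000, Gamma_vvv = 0.000000
step 0: V^u = 0.5000, V^v = 0.2500
step 1: k1 = (0.000000, 0.007692), k2 = (0.000000, 0.003305), k3 = (0.000000, 0.003291), k4 = (0.000000, 0.000982); V <- V + (h/6)(k1 + 2k2 + 2k3 + k4): V^u = 0.5000, V^v = 0.2518
step 2: k1 = (0.000000, 0.000983), k2 = (0.000000, 0.000123), k3 = (0.000000, 0.000123), k4 = (0.000000, 0.000000); V <- V + (h/6)(k1 + 2k2 + 2k3 + k4): V^u = 0.5000, V^v = 0.2519

Answer: V^u = 0.5000, V^v = 0.2519


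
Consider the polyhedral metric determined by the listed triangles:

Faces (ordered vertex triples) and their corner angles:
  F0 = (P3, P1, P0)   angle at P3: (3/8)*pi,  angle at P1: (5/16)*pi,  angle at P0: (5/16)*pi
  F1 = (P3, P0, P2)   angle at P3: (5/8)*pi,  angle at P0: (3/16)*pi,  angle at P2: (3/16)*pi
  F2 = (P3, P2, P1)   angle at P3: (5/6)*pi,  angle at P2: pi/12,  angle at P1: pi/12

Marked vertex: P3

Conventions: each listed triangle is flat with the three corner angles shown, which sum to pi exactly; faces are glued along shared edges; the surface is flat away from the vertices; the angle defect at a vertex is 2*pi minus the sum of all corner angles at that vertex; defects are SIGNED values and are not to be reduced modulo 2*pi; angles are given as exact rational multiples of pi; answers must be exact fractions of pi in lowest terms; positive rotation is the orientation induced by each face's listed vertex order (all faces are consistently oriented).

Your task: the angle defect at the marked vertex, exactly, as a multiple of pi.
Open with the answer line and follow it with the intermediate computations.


Answer: defect(P3) = pi/6

Sum of corner angles at P3: (11/6)*pi
defect = 2*pi - (11/6)*pi


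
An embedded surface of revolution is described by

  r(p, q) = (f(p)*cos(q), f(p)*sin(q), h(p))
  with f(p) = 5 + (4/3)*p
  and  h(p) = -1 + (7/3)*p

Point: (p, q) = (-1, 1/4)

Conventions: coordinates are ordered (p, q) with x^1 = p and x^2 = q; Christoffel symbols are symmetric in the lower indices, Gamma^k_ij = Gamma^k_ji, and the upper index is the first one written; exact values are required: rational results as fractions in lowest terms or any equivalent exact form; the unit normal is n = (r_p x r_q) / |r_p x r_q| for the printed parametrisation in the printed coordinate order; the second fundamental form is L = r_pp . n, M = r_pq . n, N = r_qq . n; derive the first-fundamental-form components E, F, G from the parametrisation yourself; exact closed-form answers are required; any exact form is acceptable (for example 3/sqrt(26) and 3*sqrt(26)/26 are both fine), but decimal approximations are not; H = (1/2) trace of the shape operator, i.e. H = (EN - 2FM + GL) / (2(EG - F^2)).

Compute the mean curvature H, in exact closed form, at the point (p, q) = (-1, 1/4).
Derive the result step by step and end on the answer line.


f = 11/3, f' = 4/3, f'' = 0, h' = 7/3, h'' = 0
E = 65/9, F = 0, G = 121/9; answer radicand W^2 = 65/9
unnormalised second-form numerators: l = 0, m = 0, n = 77/9; L = l/sqrt(65/9), and similarly M = m/sqrt(W^2), N = n/sqrt(W^2)
H = (E*n - 2*F*m + G*l) / (2*(EG - F^2)*sqrt(W^2)); E*n - 2*F*m + G*l = 5005/81, EG - F^2 = 7865/81, so H = (7/22)/sqrt(65/9)

Answer: H = 21*sqrt(65)/1430


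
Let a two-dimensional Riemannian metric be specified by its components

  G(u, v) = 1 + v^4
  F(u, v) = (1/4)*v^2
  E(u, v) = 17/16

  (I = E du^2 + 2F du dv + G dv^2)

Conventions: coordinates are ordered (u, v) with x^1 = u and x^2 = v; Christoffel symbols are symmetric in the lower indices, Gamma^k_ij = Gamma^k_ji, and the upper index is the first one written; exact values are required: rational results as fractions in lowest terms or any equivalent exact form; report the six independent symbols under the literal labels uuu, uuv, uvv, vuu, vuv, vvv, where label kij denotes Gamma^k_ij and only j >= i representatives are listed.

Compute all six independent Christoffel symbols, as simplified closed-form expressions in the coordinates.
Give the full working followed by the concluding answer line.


E = 17/16; F = (1/4)*v^2; G = 1 + v^4
Gamma^k_ij = (1/2) g^{kl} (d_i g_jl + d_j g_il - d_l g_ij), with g^inv = (1/(EG-F^2)) [[G, -F], [-F, E]]
first partials: E_u = 0, E_v = 0, F_u = 0, F_v = (1/2)*v, G_u = 0, G_v = 4*v^3
D = EG - F^2 = 17/16 + v^4
expanded: Gamma^u_uu = (G E_u - 2F F_u + F E_v)/(2D), Gamma^u_uv = (G E_v - F G_u)/(2D), Gamma^u_vv = (2G F_v - G G_u - F G_v)/(2D), Gamma^v_uu = (2E F_u - E E_v - F E_u)/(2D), Gamma^v_uv = (E G_u - F E_v)/(2D), Gamma^v_vv = (E G_v - 2F F_v + F G_u)/(2D); substitute and cancel common factors

Answer: Gamma_uuu = 0, Gamma_uuv = 0, Gamma_uvv = 8*v/(16*v^4 + 17), Gamma_vuu = 0, Gamma_vuv = 0, Gamma_vvv = 32*v^3/(16*v^4 + 17)


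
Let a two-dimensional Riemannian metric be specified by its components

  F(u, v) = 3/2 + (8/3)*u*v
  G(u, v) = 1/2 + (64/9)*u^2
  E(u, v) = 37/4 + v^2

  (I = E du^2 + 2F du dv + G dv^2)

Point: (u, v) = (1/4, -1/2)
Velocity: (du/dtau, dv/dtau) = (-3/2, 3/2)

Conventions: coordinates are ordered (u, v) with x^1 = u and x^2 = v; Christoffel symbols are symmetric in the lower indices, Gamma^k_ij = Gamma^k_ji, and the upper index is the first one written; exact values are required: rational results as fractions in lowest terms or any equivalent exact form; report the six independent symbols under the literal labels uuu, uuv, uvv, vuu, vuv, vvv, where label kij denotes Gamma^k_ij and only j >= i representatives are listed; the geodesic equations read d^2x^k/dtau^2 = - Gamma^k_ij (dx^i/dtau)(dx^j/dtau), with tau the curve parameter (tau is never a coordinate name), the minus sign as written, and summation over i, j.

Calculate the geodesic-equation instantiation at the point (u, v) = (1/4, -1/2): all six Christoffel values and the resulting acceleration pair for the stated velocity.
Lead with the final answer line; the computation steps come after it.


Answer: Gamma_uuu = 35/274, Gamma_uuv = -275/822, Gamma_uvv = -170/1233, Gamma_vuu = -285/274, Gamma_vuv = 629/274, Gamma_vvv = 70/411; accelerations (d^2u/dtau^2, d^2v/dtau^2) = (-1625/1096, 13467/1096)

E = 19/2, F = 7/6, G = 17/18 at the point
E_u = 0, E_v = -1, F_u = -4/3, F_v = 2/3, G_u = 32/9, G_v = 0
EG - F^2 = 137/18;  g^inv = (18/137) * [[17/18, -7/6], [-7/6, 19/2]]
first-kind symbols [ij,l] = (1/2)(d_i g_jl + d_j g_il - d_l g_ij): [uu,u] = E_u/2 = 0, [uu,v] = F_u - E_v/2 = -5/6, [uv,u] = E_v/2 = -1/2, [uv,v] = G_u/2 = 16/9, [vv,u] = F_v - G_u/2 = -10/9, [vv,v] = G_v/2 = 0
Gamma^u_ij = (G*[ij,u] - F*[ij,v])/(EG - F^2), Gamma^v_ij = (E*[ij,v] - F*[ij,u])/(EG - F^2)
Gamma_uuu = 35/274, Gamma_uuv = -275/822, Gamma_uvv = -170/1233, Gamma_vuu = -285/274, Gamma_vuv = 629/274, Gamma_vvv = 70/411
d^2u/dtau^2 = -(Gamma_uuu*(-3/2)^2 + 2*Gamma_uuv*(-3/2)*(3/2) + Gamma_uvv*(3/2)^2) = -1625/1096
d^2v/dtau^2 = -(Gamma_vuu*(-3/2)^2 + 2*Gamma_vuv*(-3/2)*(3/2) + Gamma_vvv*(3/2)^2) = 13467/1096


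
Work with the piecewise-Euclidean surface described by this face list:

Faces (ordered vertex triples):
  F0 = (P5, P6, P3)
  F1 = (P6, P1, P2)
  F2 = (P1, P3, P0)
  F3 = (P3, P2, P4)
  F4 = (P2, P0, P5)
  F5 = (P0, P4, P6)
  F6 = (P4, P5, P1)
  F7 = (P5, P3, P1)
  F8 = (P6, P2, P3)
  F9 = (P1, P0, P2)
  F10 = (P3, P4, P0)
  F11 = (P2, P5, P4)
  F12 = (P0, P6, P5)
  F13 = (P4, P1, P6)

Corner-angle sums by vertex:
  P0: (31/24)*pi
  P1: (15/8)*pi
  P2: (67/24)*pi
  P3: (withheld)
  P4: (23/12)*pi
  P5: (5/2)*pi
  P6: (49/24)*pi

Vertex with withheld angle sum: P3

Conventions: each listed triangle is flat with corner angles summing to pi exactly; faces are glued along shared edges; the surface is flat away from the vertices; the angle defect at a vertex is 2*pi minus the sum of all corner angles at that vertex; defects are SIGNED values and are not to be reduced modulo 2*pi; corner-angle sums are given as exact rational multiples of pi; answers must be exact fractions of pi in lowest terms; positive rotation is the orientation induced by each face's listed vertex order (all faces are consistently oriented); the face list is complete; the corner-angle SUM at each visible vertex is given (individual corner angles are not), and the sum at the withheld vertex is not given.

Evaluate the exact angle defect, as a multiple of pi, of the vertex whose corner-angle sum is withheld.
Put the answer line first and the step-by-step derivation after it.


Answer: defect(P3) = (5/12)*pi

V = 7, E = 21, F = 14; chi = V - E + F = 0
Gauss-Bonnet: total defect = 2*pi*chi = 0; visible defects sum to (-5/12)*pi


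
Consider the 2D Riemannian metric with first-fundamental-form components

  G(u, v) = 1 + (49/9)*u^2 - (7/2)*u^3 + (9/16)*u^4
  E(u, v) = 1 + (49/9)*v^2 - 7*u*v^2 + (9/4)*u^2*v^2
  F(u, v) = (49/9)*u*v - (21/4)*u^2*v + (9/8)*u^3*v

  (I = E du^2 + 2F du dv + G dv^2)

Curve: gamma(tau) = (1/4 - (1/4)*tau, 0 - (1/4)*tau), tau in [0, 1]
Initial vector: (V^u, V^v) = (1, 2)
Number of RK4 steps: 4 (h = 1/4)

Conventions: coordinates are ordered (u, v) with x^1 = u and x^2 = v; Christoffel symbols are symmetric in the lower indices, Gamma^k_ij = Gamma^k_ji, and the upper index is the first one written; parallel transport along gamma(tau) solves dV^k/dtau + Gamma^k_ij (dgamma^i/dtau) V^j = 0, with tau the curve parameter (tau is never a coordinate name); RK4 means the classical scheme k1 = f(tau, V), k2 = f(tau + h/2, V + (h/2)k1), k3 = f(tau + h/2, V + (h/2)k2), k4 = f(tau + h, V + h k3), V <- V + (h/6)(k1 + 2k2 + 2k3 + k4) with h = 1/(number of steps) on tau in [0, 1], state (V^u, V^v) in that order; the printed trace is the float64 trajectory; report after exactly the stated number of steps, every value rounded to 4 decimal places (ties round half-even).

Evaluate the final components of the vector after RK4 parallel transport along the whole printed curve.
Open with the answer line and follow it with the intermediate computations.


Answer: V^u = 0.5968, V^v = 2.3820

gamma'(tau) = (-1/4, -1/4); f(tau, V)^k = -Gamma^k_ij(gamma(tau)) gamma'^i(tau) V^j; h = 1/4; intermediate values shown to 6 dp
curve data and Christoffel symbols at the stage parameters:
  tau = 0.000000: gamma = (0.250000, 0.000000), gamma' = (-0.250000, -0.250000); Gamma_uuu = 0.000000, Gamma_uuv = 0.000000, Gamma_uvv = 0.000000, Gamma_vuu = 0.000000, Gamma_vuv = 0.815790, Gamma_vvv = 0.000000
  tau = 0.125000: gamma = (0.218750, -0.031250), gamma' = (-0.250000, -0.250000); Gamma_uuu = -0.002390, Gamma_uuv = -0.102231, Gamma_uvv = 0.000000, Gamma_vuu = 0.018097, Gamma_vuv = 0.774164, Gamma_vvv = 0.000000
  tau = 0.250000: gamma = (0.187500, -0.062500), gamma' = (-0.250000, -0.250000); Gamma_uuu = -0.010143, Gamma_uuv = -0.222012, Gamma_uvv = 0.000000, Gamma_vuu = 0.032513, Gamma_vuv = 0.711677, Gamma_vvv = 0.000000
  tau = 0.375000: gamma = (0.156250, -0.093750), gamma' = (-0.250000, -0.250000); Gamma_uuu = -0.023883, Gamma_uuv = -0.356480, Gamma_uvv = 0.000000, Gamma_vuu = 0.042028, Gamma_vuv = 0.627305, Gamma_vvv = 0.000000
  tau = 0.500000: gamma = (0.125000, -0.125000), gamma' = (-0.250000, -0.250000); Gamma_uuu = -0.043721, Gamma_uuv = -0.500362, Gamma_uvv = 0.000000, Gamma_vuu = 0.045631, Gamma_vuv = 0.522222, Gamma_vvv = 0.000000
  tau = 0.625000: gamma = (0.093750, -0.156250), gamma' = (-0.250000, -0.250000); Gamma_uuu = -0.069081, Gamma_uuv = -0.646292, Gamma_uvv = 0.000000, Gamma_vuu = 0.042778, Gamma_vuv = 0.400210, Gamma_vvv = 0.000000
  tau = 0.750000: gamma = (0.062500, -0.187500), gamma' = (-0.250000, -0.250000); Gamma_uuu = -0.098686, Gamma_uuv = -0.785833, Gamma_uvv = 0.000000, Gamma_vuu = 0.033584, Gamma_vuv = 0.267427, Gamma_vvv = 0.000000
  tau = 0.875000: gamma = (0.031250, -0.218750), gamma' = (-0.250000, -0.250000); Gamma_uuu = -0.130731, Gamma_uuv = -0.910965, Gamma_uvv = 0.000000, Gamma_vuu = 0.018867, Gamma_vuv = 0.131472, Gamma_vvv = 0.000000
  tau = 1.000000: gamma = (0.000000, -0.250000), gamma' = (-0.250000, -0.250000); Gamma_uuu = -0.163212, Gamma_uuv = -1.015544, Gamma_uvv = 0.000000, Gamma_vuu = 0.000000, Gamma_vuv = 0.000000, Gamma_vvv = 0.000000
step 0: V^u = 1.0000, V^v = 2.0000
step 1: k1 = (0.000000, 0.611843), k2 = (-0.079225, 0.599949), k3 = (-0.078928, 0.597700), k4 = (-0.176193, 0.564801); V <- V + (h/6)(k1 + 2k2 + 2k3 + k4): V^u = 0.9795, V^v = 2.1488
step 2: k1 = (-0.176114, 0.564548), k2 = (-0.288839, 0.508276), k3 = (-0.286873, 0.504815), k4 = (-0.408059, 0.425887); V <- V + (h/6)(k1 + 2k2 + 2k3 + k4): V^u = 0.9072, V^v = 2.2745
step 3: k1 = (-0.407914, 0.425736), k2 = (-0.529221, 0.327715), k3 = (-0.524529, 0.324809), k4 = (-0.634405, 0.215894); V <- V + (h/6)(k1 + 2k2 + 2k3 + k4): V^u = 0.7759, V^v = 2.3556
step 4: k1 = (-0.634363, 0.215880), k2 = (-0.724039, 0.104494), k3 = (-0.717949, 0.103615), k4 = (-0.780402, 0.000000); V <- V + (h/6)(k1 + 2k2 + 2k3 + k4): V^u = 0.5968, V^v = 2.3820


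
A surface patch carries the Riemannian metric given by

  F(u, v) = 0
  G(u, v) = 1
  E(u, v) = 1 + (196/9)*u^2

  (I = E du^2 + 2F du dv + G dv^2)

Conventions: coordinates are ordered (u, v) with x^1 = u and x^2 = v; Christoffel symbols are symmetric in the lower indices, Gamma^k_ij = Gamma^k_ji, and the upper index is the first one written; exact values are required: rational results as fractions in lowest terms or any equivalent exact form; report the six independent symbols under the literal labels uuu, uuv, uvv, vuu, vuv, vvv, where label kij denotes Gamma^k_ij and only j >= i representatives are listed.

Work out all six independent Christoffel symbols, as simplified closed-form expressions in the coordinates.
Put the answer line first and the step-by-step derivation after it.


Answer: Gamma_uuu = 196*u/(196*u^2 + 9), Gamma_uuv = 0, Gamma_uvv = 0, Gamma_vuu = 0, Gamma_vuv = 0, Gamma_vvv = 0

E = 1 + (196/9)*u^2; F = 0; G = 1
Gamma^k_ij = (1/2) g^{kl} (d_i g_jl + d_j g_il - d_l g_ij), with g^inv = (1/(EG-F^2)) [[G, -F], [-F, E]]
first partials: E_u = (392/9)*u, E_v = 0, F_u = 0, F_v = 0, G_u = 0, G_v = 0
D = EG - F^2 = 1 + (196/9)*u^2
expanded: Gamma^u_uu = (G E_u - 2F F_u + F E_v)/(2D), Gamma^u_uv = (G E_v - F G_u)/(2D), Gamma^u_vv = (2G F_v - G G_u - F G_v)/(2D), Gamma^v_uu = (2E F_u - E E_v - F E_u)/(2D), Gamma^v_uv = (E G_u - F E_v)/(2D), Gamma^v_vv = (E G_v - 2F F_v + F G_u)/(2D); substitute and cancel common factors


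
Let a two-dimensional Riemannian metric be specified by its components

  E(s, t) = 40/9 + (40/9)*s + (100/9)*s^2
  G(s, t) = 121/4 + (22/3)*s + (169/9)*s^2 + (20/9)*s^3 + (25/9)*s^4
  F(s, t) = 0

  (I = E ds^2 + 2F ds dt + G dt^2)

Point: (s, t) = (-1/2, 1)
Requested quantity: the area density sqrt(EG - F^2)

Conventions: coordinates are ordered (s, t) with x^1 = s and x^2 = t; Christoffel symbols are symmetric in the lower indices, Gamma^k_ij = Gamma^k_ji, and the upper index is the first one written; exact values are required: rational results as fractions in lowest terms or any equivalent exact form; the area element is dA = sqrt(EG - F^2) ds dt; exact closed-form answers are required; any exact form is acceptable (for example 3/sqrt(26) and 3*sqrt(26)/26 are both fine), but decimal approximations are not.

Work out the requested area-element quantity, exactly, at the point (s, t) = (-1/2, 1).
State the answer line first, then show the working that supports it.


Answer: sqrt(EG - F^2) = 67*sqrt(5)/12

E = 5, F = 0, G = 4489/144; EG - F^2 = 22445/144


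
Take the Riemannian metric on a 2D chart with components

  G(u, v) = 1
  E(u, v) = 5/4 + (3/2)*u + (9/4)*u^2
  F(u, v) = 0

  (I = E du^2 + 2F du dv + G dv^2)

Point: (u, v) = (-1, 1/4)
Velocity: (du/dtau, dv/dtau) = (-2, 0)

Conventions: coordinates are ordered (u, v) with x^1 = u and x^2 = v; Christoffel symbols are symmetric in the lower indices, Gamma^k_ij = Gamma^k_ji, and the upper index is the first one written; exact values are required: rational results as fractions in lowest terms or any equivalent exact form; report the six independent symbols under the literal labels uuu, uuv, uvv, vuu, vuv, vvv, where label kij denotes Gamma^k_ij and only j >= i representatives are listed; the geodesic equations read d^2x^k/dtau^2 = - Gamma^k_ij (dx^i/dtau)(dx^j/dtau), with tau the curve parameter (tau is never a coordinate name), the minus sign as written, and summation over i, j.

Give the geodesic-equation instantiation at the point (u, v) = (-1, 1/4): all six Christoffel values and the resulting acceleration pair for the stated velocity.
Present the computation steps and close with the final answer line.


E = 2, F = 0, G = 1 at the point
E_u = -3, E_v = 0, F_u = 0, F_v = 0, G_u = 0, G_v = 0
EG - F^2 = 2;  g^inv = (1/2) * [[1, 0], [0, 2]]
first-kind symbols [ij,l] = (1/2)(d_i g_jl + d_j g_il - d_l g_ij): [uu,u] = E_u/2 = -3/2, [uu,v] = F_u - E_v/2 = 0, [uv,u] = E_v/2 = 0, [uv,v] = G_u/2 = 0, [vv,u] = F_v - G_u/2 = 0, [vv,v] = G_v/2 = 0
Gamma^u_ij = (G*[ij,u] - F*[ij,v])/(EG - F^2), Gamma^v_ij = (E*[ij,v] - F*[ij,u])/(EG - F^2)
Gamma_uuu = -3/4, Gamma_uuv = 0, Gamma_uvv = 0, Gamma_vuu = 0, Gamma_vuv = 0, Gamma_vvv = 0
d^2u/dtau^2 = -(Gamma_uuu*(-2)^2 + 2*Gamma_uuv*(-2)*(0) + Gamma_uvv*(0)^2) = 3
d^2v/dtau^2 = -(Gamma_vuu*(-2)^2 + 2*Gamma_vuv*(-2)*(0) + Gamma_vvv*(0)^2) = 0

Answer: Gamma_uuu = -3/4, Gamma_uuv = 0, Gamma_uvv = 0, Gamma_vuu = 0, Gamma_vuv = 0, Gamma_vvv = 0; accelerations (d^2u/dtau^2, d^2v/dtau^2) = (3, 0)


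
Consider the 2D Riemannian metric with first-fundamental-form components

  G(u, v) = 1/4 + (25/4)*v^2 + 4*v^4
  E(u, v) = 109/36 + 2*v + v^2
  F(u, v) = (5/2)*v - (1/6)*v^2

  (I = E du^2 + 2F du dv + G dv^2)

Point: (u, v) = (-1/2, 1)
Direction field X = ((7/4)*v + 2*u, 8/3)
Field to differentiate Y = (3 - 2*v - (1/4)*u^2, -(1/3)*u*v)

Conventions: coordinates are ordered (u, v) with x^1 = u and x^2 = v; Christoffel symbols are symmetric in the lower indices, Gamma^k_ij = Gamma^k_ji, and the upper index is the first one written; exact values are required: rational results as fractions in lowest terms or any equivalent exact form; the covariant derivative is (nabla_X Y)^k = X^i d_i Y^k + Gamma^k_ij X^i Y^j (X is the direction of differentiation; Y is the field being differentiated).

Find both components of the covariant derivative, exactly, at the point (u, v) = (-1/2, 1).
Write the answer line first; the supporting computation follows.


Answer: (nabla_X Y)^u = -120433/28560, (nabla_X Y)^v = 4353/9520

E = 217/36, F = 7/3, G = 21/2 at the point
E_u = 0, E_v = 4, F_u = 0, F_v = 13/6, G_u = 0, G_v = 57/2
EG - F^2 = 4165/72;  g^inv = (72/4165) * [[21/2, -7/3], [-7/3, 217/36]]
first-kind symbols [ij,l] = (1/2)(d_i g_jl + d_j g_il - d_l g_ij): [uu,u] = E_u/2 = 0, [uu,v] = F_u - E_v/2 = -2, [uv,u] = E_v/2 = 2, [uv,v] = G_u/2 = 0, [vv,u] = F_v - G_u/2 = 13/6, [vv,v] = G_v/2 = 57/4
Gamma^u_ij = (G*[ij,u] - F*[ij,v])/(EG - F^2), Gamma^v_ij = (E*[ij,v] - F*[ij,u])/(EG - F^2)
Gamma_uuu = 48/595, Gamma_uuv = 216/595, Gamma_uvv = -108/595, Gamma_vuu = -124/595, Gamma_vuv = -48/595, Gamma_vvv = 1663/1190
X = (3/4, 8/3), Y = (15/16, 1/6) at the point


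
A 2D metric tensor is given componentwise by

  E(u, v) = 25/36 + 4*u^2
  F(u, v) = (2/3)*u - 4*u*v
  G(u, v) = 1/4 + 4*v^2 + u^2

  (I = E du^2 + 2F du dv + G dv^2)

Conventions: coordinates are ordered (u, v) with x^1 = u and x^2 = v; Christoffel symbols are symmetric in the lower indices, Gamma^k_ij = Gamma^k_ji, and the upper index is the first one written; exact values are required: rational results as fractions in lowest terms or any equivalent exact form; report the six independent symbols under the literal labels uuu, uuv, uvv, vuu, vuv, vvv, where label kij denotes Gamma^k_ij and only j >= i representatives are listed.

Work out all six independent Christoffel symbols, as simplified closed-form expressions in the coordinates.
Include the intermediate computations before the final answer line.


E = 25/36 + 4*u^2; F = (2/3)*u - 4*u*v; G = 1/4 + 4*v^2 + u^2
Gamma^k_ij = (1/2) g^{kl} (d_i g_jl + d_j g_il - d_l g_ij), with g^inv = (1/(EG-F^2)) [[G, -F], [-F, E]]
first partials: E_u = 8*u, E_v = 0, F_u = 2/3 - 4*v, F_v = -4*u, G_u = 2*u, G_v = 8*v
D = EG - F^2 = 25/144 + (25/9)*v^2 + (5/4)*u^2 + (16/3)*u^2*v + 4*u^4
expanded: Gamma^u_uu = (G E_u - 2F F_u + F E_v)/(2D), Gamma^u_uv = (G E_v - F G_u)/(2D), Gamma^u_vv = (2G F_v - G G_u - F G_v)/(2D), Gamma^v_uu = (2E F_u - E E_v - F E_u)/(2D), Gamma^v_uv = (E G_u - F E_v)/(2D), Gamma^v_vv = (E G_v - 2F F_v + F G_u)/(2D); substitute and cancel common factors

Answer: Gamma_uuu = (576*u^3 + 768*u*v + 80*u)/(576*u^4 + 768*u^2*v + 180*u^2 + 400*v^2 + 25), Gamma_uuv = (576*u^2*v - 96*u^2)/(576*u^4 + 768*u^2*v + 180*u^2 + 400*v^2 + 25), Gamma_uvv = (-720*u^3 - 576*u*v^2 - 384*u*v - 180*u)/(576*u^4 + 768*u^2*v + 180*u^2 + 400*v^2 + 25), Gamma_vuu = (200 - 1200*v)/(1728*u^4 + 2304*u^2*v + 540*u^2 + 1200*v^2 + 75), Gamma_vuv = (576*u^3 + 100*u)/(576*u^4 + 768*u^2*v + 180*u^2 + 400*v^2 + 25), Gamma_vvv = (-576*u^2*v + 480*u^2 + 400*v)/(576*u^4 + 768*u^2*v + 180*u^2 + 400*v^2 + 25)


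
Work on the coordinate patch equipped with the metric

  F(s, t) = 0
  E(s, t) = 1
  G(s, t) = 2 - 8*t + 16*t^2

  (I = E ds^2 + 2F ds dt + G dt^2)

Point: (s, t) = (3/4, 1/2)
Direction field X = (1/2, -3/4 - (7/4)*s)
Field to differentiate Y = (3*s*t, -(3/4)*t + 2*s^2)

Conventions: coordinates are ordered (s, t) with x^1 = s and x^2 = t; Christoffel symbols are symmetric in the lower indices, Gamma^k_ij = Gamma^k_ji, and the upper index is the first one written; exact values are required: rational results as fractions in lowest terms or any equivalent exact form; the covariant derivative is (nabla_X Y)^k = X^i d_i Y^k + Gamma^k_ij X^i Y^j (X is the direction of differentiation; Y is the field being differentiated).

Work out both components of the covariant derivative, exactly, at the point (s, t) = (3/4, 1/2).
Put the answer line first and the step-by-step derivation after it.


Answer: (nabla_X Y)^s = -249/64, (nabla_X Y)^t = -3/64

E = 1, F = 0, G = 2 at the point
E_s = 0, E_t = 0, F_s = 0, F_t = 0, G_s = 0, G_t = 8
EG - F^2 = 2;  g^inv = (1/2) * [[2, 0], [0, 1]]
first-kind symbols [ij,l] = (1/2)(d_i g_jl + d_j g_il - d_l g_ij): [ss,s] = E_s/2 = 0, [ss,t] = F_s - E_t/2 = 0, [st,s] = E_t/2 = 0, [st,t] = G_s/2 = 0, [tt,s] = F_t - G_s/2 = 0, [tt,t] = G_t/2 = 4
Gamma^s_ij = (G*[ij,s] - F*[ij,t])/(EG - F^2), Gamma^t_ij = (E*[ij,t] - F*[ij,s])/(EG - F^2)
Gamma_sss = 0, Gamma_sst = 0, Gamma_stt = 0, Gamma_tss = 0, Gamma_tst = 0, Gamma_ttt = 2
X = (1/2, -33/16), Y = (9/8, 3/4) at the point


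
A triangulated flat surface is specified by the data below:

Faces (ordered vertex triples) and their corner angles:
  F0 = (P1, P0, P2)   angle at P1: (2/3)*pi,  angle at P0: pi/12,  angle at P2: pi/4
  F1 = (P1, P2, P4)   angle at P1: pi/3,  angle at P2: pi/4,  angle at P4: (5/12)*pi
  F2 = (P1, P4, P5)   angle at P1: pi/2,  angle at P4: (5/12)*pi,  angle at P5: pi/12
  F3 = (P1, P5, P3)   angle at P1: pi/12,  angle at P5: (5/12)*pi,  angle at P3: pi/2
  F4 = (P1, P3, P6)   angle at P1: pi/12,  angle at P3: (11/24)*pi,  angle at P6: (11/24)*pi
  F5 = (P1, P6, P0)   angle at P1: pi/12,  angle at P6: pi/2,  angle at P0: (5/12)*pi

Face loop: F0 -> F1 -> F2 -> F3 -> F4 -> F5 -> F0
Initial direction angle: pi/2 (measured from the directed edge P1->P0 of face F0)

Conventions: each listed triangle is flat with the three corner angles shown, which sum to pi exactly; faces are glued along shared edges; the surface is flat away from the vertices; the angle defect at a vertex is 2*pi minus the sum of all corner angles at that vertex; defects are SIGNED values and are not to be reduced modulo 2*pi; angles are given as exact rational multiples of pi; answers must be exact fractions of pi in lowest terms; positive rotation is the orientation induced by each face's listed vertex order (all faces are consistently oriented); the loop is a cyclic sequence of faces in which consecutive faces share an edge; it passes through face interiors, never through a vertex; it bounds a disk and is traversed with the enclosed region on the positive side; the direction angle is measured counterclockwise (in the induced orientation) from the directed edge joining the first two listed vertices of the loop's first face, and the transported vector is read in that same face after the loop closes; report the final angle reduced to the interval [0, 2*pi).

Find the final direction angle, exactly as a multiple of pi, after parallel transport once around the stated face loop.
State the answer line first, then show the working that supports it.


Answer: final direction angle = (3/4)*pi

enclosed vertex P1: corner angles sum to (7/4)*pi, defect = 2*pi - (7/4)*pi = pi/4
the rotation equals the total enclosed defect, so the final angle is initial + defects (mod 2*pi)
final angle = pi/2 + pi/4 = (3/4)*pi (mod 2*pi)


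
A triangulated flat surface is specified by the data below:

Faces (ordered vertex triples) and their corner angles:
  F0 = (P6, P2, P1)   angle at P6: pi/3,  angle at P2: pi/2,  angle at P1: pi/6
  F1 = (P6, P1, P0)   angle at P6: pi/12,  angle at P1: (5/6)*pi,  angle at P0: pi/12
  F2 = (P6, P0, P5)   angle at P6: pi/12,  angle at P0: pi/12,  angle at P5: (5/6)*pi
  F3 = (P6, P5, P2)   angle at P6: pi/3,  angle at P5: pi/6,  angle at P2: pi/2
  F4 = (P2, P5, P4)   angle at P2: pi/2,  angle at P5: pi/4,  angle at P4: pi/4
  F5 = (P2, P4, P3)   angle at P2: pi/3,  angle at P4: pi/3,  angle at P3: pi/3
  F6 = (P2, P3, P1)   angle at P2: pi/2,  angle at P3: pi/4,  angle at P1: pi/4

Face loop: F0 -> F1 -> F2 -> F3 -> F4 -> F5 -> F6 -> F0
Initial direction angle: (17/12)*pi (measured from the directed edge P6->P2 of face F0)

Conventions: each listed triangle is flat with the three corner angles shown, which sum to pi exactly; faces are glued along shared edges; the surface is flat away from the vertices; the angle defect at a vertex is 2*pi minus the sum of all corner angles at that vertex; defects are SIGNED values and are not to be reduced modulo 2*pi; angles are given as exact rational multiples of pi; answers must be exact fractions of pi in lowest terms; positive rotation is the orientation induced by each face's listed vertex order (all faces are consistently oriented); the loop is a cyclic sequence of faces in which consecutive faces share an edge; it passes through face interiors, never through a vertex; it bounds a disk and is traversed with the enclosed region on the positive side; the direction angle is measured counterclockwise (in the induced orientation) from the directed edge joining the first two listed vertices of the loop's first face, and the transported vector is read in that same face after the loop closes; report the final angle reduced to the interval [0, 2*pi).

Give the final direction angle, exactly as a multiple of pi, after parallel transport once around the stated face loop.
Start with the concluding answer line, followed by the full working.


Answer: final direction angle = pi/4

enclosed vertex P2: corner angles sum to (7/3)*pi, defect = 2*pi - (7/3)*pi = -pi/3
enclosed vertex P6: corner angles sum to (5/6)*pi, defect = 2*pi - (5/6)*pi = (7/6)*pi
the final direction is the initial angle plus the enclosed defects, taken mod 2*pi in the induced orientation
final angle = (17/12)*pi + (5/6)*pi = pi/4 (mod 2*pi)


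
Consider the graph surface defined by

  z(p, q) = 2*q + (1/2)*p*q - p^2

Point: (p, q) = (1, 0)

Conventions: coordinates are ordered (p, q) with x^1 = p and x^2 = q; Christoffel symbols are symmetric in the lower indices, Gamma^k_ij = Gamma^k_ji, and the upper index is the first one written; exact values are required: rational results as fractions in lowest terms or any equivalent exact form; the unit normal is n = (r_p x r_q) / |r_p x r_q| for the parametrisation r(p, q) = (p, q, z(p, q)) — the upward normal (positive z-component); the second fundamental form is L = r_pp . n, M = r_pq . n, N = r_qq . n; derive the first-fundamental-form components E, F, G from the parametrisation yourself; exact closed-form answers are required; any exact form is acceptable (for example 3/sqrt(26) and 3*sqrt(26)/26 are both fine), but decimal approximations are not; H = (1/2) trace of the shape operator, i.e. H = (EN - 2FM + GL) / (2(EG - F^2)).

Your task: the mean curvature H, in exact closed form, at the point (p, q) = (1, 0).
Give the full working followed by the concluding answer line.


z_p = -2, z_q = 5/2, z_pp = -2, z_pq = 1/2, z_qq = 0
E = 5, F = -5, G = 29/4; answer radicand W^2 = 45/4
unnormalised second-form numerators: l = -2, m = 1/2, n = 0; L = l/sqrt(45/4), and similarly M = m/sqrt(W^2), N = n/sqrt(W^2)
H = (E*n - 2*F*m + G*l) / (2*(EG - F^2)*sqrt(W^2)); E*n - 2*F*m + G*l = -19/2, EG - F^2 = 45/4, so H = (-19/45)/sqrt(45/4)

Answer: H = -38*sqrt(5)/675


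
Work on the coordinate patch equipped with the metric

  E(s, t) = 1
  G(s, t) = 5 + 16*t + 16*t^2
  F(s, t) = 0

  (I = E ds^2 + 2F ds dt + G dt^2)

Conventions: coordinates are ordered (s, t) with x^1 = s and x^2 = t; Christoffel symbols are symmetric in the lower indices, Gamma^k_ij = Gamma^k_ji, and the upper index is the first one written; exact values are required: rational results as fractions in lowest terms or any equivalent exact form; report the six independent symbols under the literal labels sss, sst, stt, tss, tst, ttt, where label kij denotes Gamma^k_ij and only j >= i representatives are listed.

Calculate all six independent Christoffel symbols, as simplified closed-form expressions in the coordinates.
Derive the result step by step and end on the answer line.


E = 1; F = 0; G = 5 + 16*t + 16*t^2
Gamma^k_ij = (1/2) g^{kl} (d_i g_jl + d_j g_il - d_l g_ij), with g^inv = (1/(EG-F^2)) [[G, -F], [-F, E]]
first partials: E_s = 0, E_t = 0, F_s = 0, F_t = 0, G_s = 0, G_t = 16 + 32*t
D = EG - F^2 = 5 + 16*t + 16*t^2
expanded: Gamma^s_ss = (G E_s - 2F F_s + F E_t)/(2D), Gamma^s_st = (G E_t - F G_s)/(2D), Gamma^s_tt = (2G F_t - G G_s - F G_t)/(2D), Gamma^t_ss = (2E F_s - E E_t - F E_s)/(2D), Gamma^t_st = (E G_s - F E_t)/(2D), Gamma^t_tt = (E G_t - 2F F_t + F G_s)/(2D); substitute and cancel common factors

Answer: Gamma_sss = 0, Gamma_sst = 0, Gamma_stt = 0, Gamma_tss = 0, Gamma_tst = 0, Gamma_ttt = (16*t + 8)/(16*t^2 + 16*t + 5)


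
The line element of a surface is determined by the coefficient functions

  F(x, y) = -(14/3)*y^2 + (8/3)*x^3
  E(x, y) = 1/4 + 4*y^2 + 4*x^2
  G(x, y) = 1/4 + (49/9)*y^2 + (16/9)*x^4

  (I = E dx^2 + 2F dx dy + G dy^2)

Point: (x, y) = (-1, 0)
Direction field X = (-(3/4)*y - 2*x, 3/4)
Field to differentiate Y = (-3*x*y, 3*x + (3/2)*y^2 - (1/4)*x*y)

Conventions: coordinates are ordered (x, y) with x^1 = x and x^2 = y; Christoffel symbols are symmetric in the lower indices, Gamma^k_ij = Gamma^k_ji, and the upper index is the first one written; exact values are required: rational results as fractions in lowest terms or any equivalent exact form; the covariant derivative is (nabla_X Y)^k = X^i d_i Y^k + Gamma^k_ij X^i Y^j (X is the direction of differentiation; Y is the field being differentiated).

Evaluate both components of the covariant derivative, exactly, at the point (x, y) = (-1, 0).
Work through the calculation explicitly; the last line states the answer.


E = 17/4, F = -8/3, G = 73/36 at the point
E_x = -8, E_y = 0, F_x = 8, F_y = 0, G_x = -64/9, G_y = 0
EG - F^2 = 217/144;  g^inv = (144/217) * [[73/36, 8/3], [8/3, 17/4]]
first-kind symbols [ij,l] = (1/2)(d_i g_jl + d_j g_il - d_l g_ij): [xx,x] = E_x/2 = -4, [xx,y] = F_x - E_y/2 = 8, [xy,x] = E_y/2 = 0, [xy,y] = G_x/2 = -32/9, [yy,x] = F_y - G_x/2 = 32/9, [yy,y] = G_y/2 = 0
Gamma^x_ij = (G*[ij,x] - F*[ij,y])/(EG - F^2), Gamma^y_ij = (E*[ij,y] - F*[ij,x])/(EG - F^2)
Gamma_xxx = 272/31, Gamma_xxy = -4096/651, Gamma_xyy = 9344/1953, Gamma_yxx = 480/31, Gamma_yxy = -2176/217, Gamma_yyy = 4096/651
X = (2, 3/4), Y = (0, -3) at the point

Answer: (nabla_X Y)^x = 25377/868, (nabla_X Y)^y = 181227/3472


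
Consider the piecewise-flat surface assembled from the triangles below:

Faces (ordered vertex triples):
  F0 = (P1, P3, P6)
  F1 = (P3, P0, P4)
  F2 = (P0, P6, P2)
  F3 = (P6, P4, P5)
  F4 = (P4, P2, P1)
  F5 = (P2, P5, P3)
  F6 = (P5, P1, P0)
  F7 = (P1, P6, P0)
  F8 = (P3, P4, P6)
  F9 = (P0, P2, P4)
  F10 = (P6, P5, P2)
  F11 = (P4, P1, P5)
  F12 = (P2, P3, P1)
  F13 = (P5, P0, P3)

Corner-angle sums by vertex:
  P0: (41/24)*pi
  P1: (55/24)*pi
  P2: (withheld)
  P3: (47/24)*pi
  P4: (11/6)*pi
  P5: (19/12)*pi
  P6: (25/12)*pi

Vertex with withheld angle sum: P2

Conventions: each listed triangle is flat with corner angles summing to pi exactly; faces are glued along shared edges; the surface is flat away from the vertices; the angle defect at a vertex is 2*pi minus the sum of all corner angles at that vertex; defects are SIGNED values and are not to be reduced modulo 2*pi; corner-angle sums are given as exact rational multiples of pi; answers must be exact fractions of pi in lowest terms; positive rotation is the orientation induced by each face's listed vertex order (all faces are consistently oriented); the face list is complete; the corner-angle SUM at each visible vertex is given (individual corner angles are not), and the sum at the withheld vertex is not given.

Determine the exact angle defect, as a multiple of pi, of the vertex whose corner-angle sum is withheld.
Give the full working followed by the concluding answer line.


V = 7, E = 21, F = 14; chi = V - E + F = 0
Gauss-Bonnet: total defect = 2*pi*chi = 0; visible defects sum to (13/24)*pi

Answer: defect(P2) = (-13/24)*pi


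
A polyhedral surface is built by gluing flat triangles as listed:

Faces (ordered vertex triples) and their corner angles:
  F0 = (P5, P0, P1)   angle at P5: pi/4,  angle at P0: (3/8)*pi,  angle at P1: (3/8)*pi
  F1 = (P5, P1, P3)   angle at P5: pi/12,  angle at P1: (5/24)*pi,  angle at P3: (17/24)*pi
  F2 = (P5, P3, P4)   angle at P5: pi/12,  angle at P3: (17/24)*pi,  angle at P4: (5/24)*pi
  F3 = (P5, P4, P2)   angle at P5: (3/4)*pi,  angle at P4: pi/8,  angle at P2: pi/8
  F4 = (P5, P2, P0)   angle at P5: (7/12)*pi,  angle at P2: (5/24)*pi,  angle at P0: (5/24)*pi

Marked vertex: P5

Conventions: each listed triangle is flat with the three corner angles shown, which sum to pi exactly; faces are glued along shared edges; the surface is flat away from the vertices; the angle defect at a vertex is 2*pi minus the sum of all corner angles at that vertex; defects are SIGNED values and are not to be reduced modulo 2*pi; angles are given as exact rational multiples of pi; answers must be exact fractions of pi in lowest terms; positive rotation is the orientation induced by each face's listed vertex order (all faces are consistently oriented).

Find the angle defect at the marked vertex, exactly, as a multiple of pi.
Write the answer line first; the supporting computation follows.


Answer: defect(P5) = pi/4

Sum of corner angles at P5: (7/4)*pi
defect = 2*pi - (7/4)*pi
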